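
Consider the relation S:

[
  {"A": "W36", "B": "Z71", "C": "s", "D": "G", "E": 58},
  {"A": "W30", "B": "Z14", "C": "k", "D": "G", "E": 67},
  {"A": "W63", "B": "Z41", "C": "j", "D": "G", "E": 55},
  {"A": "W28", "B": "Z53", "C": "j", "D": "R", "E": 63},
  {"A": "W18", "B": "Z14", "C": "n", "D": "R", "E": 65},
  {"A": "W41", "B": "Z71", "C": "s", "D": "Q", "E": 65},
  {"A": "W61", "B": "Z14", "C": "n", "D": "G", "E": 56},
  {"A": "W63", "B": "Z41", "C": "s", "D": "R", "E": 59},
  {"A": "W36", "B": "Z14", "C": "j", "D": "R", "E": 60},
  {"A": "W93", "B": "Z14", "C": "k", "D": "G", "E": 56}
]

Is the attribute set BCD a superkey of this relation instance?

Two distinct rows share (B=Z14, C=k, D=G), so BCD does not determine every attribute — not a superkey.

No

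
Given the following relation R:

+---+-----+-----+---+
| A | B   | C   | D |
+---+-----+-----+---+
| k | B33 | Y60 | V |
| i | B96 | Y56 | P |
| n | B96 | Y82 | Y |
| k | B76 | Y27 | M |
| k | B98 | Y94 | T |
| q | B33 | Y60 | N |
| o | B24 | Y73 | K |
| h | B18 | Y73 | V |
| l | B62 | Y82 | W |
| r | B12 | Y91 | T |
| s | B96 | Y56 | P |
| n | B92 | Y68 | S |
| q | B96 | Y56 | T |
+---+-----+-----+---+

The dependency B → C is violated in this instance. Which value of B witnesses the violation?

B96

B=B33: 2 rows → C = Y60, Y60 ✓
B=B96: 4 rows → C takes values {Y56, Y82} — violation
B=B76: 1 row → C = Y27 ✓
B=B98: 1 row → C = Y94 ✓
B=B24: 1 row → C = Y73 ✓
B=B18: 1 row → C = Y73 ✓
B=B62: 1 row → C = Y82 ✓
B=B12: 1 row → C = Y91 ✓
B=B92: 1 row → C = Y68 ✓
The only B value with inconsistent C is B=B96.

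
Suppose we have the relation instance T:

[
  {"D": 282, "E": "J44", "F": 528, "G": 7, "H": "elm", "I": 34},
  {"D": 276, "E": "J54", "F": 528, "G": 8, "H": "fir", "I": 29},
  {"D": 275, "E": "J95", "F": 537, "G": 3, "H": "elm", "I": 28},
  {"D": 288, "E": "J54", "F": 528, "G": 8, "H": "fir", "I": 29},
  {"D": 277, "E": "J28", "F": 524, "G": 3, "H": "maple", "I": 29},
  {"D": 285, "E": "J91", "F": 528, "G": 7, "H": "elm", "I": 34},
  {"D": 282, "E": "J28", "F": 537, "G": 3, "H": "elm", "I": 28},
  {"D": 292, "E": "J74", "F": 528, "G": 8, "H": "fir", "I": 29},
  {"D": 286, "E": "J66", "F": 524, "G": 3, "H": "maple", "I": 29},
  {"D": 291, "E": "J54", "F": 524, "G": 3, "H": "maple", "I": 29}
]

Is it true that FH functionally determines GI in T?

(F=528, H=elm): 2 rows → {G,I} = (7, 34), (7, 34) ✓
(F=528, H=fir): 3 rows → {G,I} = (8, 29), (8, 29), (8, 29) ✓
(F=537, H=elm): 2 rows → {G,I} = (3, 28), (3, 28) ✓
(F=524, H=maple): 3 rows → {G,I} = (3, 29), (3, 29), (3, 29) ✓
Every FH value is associated with a single GI value, so FH -> GI holds.

Yes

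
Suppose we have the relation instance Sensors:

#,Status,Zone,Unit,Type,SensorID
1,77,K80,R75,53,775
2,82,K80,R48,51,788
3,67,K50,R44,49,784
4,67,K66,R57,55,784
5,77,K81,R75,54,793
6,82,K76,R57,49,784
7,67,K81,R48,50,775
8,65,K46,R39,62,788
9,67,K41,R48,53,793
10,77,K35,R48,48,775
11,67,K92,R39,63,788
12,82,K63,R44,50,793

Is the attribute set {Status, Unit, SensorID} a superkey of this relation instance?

Yes

All 12 rows have distinct {Status, Unit, SensorID} values, so {Status, Unit, SensorID} → (all attributes) holds and {Status, Unit, SensorID} is a superkey.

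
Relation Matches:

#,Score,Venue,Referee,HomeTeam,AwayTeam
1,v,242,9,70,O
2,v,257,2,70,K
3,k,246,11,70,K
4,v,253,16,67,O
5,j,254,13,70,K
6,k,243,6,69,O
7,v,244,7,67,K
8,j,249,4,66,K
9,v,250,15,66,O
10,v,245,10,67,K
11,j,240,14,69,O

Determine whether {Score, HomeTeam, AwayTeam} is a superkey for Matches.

Rows 7 and 10 have the same {Score, HomeTeam, AwayTeam} value (Score=v, HomeTeam=67, AwayTeam=K) but are distinct tuples, so {Score, HomeTeam, AwayTeam} does not determine every attribute — not a superkey.

No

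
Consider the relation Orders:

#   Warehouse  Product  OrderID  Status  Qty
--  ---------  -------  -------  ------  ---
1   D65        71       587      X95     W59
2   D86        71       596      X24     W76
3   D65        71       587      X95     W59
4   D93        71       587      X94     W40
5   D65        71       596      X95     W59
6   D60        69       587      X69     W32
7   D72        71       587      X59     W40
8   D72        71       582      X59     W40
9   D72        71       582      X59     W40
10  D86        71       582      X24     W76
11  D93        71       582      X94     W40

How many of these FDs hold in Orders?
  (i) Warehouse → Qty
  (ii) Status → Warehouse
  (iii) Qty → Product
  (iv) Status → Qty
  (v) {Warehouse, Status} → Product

(i) Warehouse → Qty: every LHS value maps to a single RHS value — holds.
(ii) Status → Warehouse: every LHS value maps to a single RHS value — holds.
(iii) Qty → Product: every LHS value maps to a single RHS value — holds.
(iv) Status → Qty: every LHS value maps to a single RHS value — holds.
(v) {Warehouse, Status} → Product: every LHS value maps to a single RHS value — holds.
5 of the 5 dependencies hold.

5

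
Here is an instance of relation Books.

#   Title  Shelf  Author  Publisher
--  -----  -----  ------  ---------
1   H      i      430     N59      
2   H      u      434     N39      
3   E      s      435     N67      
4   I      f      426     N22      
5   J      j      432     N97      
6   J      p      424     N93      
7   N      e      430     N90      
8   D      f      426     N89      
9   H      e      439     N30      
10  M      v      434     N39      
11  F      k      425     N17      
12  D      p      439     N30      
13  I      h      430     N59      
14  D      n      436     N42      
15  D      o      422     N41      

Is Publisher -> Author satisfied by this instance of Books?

Yes

Publisher=N59: rows 1, 13 → Author = 430, 430 ✓
Publisher=N39: rows 2, 10 → Author = 434, 434 ✓
Publisher=N67: row 3 → Author = 435 ✓
Publisher=N22: row 4 → Author = 426 ✓
Publisher=N97: row 5 → Author = 432 ✓
Publisher=N93: row 6 → Author = 424 ✓
Publisher=N90: row 7 → Author = 430 ✓
Publisher=N89: row 8 → Author = 426 ✓
Publisher=N30: rows 9, 12 → Author = 439, 439 ✓
Publisher=N17: row 11 → Author = 425 ✓
Publisher=N42: row 14 → Author = 436 ✓
Publisher=N41: row 15 → Author = 422 ✓
Every Publisher value is associated with a single Author value, so Publisher -> Author holds.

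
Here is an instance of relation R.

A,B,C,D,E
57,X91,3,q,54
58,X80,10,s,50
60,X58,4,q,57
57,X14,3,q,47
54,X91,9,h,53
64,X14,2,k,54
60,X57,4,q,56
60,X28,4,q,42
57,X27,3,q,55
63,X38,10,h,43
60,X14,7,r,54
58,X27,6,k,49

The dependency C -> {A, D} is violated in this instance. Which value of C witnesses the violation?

10

C=3: 3 rows → {A,D} = (57, q), (57, q), (57, q) ✓
C=10: 2 rows → {A,D} takes values {(58, s), (63, h)} — violation
C=4: 3 rows → {A,D} = (60, q), (60, q), (60, q) ✓
C=9: 1 row → {A,D} = (54, h) ✓
C=2: 1 row → {A,D} = (64, k) ✓
C=7: 1 row → {A,D} = (60, r) ✓
C=6: 1 row → {A,D} = (58, k) ✓
The only C value with inconsistent RHS is C=10.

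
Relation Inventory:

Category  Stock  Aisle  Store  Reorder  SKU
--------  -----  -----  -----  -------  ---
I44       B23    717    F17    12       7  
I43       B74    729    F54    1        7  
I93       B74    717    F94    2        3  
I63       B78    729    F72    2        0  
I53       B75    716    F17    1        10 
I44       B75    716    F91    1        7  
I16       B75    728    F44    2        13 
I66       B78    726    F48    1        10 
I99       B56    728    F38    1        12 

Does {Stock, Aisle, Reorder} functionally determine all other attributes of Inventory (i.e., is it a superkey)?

Two distinct rows share (Stock=B75, Aisle=716, Reorder=1), so {Stock, Aisle, Reorder} does not determine every attribute — not a superkey.

No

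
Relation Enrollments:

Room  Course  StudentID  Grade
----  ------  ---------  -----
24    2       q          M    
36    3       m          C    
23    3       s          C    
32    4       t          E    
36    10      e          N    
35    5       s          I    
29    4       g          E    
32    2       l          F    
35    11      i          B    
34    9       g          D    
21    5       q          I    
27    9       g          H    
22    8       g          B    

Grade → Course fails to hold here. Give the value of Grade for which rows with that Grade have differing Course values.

B

Grade=M: 1 row → Course = 2 ✓
Grade=C: 2 rows → Course = 3, 3 ✓
Grade=E: 2 rows → Course = 4, 4 ✓
Grade=N: 1 row → Course = 10 ✓
Grade=I: 2 rows → Course = 5, 5 ✓
Grade=F: 1 row → Course = 2 ✓
Grade=B: 2 rows → Course takes values {11, 8} — violation
Grade=D: 1 row → Course = 9 ✓
Grade=H: 1 row → Course = 9 ✓
The only Grade value with inconsistent Course is Grade=B.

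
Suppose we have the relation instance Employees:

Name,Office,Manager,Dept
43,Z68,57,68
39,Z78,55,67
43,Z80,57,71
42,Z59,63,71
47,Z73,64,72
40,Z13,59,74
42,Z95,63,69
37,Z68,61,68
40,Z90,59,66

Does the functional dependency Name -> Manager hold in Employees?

Name=43: 2 rows → Manager = 57, 57 ✓
Name=39: 1 row → Manager = 55 ✓
Name=42: 2 rows → Manager = 63, 63 ✓
Name=47: 1 row → Manager = 64 ✓
Name=40: 2 rows → Manager = 59, 59 ✓
Name=37: 1 row → Manager = 61 ✓
Every Name value is associated with a single Manager value, so Name -> Manager holds.

Yes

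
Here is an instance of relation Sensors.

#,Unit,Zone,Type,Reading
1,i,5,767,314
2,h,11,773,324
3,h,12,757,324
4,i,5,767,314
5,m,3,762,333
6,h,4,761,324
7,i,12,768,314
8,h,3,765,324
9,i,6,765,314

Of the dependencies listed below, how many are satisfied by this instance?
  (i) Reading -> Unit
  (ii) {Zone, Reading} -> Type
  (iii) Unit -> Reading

3

(i) Reading -> Unit: every LHS value maps to a single RHS value — holds.
(ii) {Zone, Reading} -> Type: every LHS value maps to a single RHS value — holds.
(iii) Unit -> Reading: every LHS value maps to a single RHS value — holds.
3 of the 3 dependencies hold.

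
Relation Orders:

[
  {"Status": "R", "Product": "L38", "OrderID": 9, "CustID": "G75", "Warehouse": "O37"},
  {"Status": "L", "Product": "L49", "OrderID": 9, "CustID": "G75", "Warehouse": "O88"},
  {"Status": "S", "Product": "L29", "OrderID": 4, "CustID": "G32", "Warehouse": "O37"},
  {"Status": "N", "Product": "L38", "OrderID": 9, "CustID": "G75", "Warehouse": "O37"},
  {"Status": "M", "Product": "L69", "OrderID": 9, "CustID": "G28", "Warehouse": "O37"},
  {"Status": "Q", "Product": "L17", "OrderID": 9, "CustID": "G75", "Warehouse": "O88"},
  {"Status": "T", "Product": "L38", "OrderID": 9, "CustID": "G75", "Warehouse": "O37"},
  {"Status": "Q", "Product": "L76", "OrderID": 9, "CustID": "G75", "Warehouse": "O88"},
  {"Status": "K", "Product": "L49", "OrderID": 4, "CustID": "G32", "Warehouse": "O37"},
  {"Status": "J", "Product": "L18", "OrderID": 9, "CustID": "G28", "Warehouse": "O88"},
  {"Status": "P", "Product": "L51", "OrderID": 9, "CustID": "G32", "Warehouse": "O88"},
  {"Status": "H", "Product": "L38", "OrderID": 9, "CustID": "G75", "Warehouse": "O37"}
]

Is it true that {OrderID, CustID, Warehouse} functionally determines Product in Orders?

No

(OrderID=9, CustID=G75, Warehouse=O37): 4 rows → Product = L38, L38, L38, L38 ✓
(OrderID=9, CustID=G75, Warehouse=O88): 3 rows → Product takes values {L49, L17, L76} — violation
(OrderID=4, CustID=G32, Warehouse=O37): 2 rows → Product takes values {L29, L49} — violation
(OrderID=9, CustID=G28, Warehouse=O37): 1 row → Product = L69 ✓
(OrderID=9, CustID=G28, Warehouse=O88): 1 row → Product = L18 ✓
(OrderID=9, CustID=G32, Warehouse=O88): 1 row → Product = L51 ✓
Two rows agree on {OrderID, CustID, Warehouse} but differ on Product, so {OrderID, CustID, Warehouse} -> Product does not hold.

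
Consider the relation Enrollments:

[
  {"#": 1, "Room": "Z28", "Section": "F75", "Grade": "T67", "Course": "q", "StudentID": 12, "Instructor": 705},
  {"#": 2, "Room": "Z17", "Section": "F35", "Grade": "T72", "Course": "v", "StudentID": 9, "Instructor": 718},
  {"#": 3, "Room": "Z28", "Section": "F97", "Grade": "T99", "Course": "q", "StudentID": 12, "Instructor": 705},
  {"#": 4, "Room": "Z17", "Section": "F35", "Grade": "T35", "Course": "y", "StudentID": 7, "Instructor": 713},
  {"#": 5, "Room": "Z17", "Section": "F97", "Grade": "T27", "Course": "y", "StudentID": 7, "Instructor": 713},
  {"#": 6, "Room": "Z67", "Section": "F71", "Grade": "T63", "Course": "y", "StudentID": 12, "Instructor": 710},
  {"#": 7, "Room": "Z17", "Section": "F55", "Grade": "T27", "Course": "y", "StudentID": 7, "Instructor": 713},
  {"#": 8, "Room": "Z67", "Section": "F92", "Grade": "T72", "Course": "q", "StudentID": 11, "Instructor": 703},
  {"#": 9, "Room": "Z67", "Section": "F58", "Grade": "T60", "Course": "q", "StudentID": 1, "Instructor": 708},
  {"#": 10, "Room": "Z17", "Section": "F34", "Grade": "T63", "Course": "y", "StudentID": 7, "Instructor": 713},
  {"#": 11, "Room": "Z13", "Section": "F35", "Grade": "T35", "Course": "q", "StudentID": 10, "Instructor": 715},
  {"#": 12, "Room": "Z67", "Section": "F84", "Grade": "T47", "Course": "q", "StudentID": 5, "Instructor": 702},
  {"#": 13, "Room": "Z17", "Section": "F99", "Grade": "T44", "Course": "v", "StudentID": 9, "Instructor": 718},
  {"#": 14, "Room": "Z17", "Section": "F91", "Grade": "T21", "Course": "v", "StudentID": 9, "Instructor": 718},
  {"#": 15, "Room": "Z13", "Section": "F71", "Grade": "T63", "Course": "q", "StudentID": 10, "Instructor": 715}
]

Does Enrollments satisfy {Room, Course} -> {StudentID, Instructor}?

No

(Room=Z28, Course=q): rows 1, 3 → {StudentID,Instructor} = (12, 705), (12, 705) ✓
(Room=Z17, Course=v): rows 2, 13, 14 → {StudentID,Instructor} = (9, 718), (9, 718), (9, 718) ✓
(Room=Z17, Course=y): rows 4, 5, 7, 10 → {StudentID,Instructor} = (7, 713), (7, 713), (7, 713), (7, 713) ✓
(Room=Z67, Course=y): row 6 → {StudentID,Instructor} = (12, 710) ✓
(Room=Z67, Course=q): rows 8, 9, 12 → {StudentID,Instructor} takes values {(11, 703), (1, 708), (5, 702)} — violation
(Room=Z13, Course=q): rows 11, 15 → {StudentID,Instructor} = (10, 715), (10, 715) ✓
Two rows agree on {Room, Course} but differ on {StudentID, Instructor}, so {Room, Course} -> {StudentID, Instructor} does not hold.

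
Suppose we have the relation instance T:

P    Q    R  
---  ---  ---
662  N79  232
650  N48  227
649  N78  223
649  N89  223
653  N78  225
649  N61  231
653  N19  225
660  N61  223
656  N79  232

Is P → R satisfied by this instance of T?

P=662: 1 row → R = 232 ✓
P=650: 1 row → R = 227 ✓
P=649: 3 rows → R takes values {223, 231} — violation
P=653: 2 rows → R = 225, 225 ✓
P=660: 1 row → R = 223 ✓
P=656: 1 row → R = 232 ✓
Two rows agree on P but differ on R, so P → R does not hold.

No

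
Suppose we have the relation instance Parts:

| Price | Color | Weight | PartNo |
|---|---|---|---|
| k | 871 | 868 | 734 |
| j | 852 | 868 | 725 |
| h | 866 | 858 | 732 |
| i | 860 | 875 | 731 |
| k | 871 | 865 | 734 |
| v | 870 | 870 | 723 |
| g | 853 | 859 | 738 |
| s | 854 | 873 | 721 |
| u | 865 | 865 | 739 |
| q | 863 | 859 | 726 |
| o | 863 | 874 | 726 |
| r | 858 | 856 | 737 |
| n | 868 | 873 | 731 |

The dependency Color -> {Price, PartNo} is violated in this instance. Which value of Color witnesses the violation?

Color=871: 2 rows → {Price,PartNo} = (k, 734), (k, 734) ✓
Color=852: 1 row → {Price,PartNo} = (j, 725) ✓
Color=866: 1 row → {Price,PartNo} = (h, 732) ✓
Color=860: 1 row → {Price,PartNo} = (i, 731) ✓
Color=870: 1 row → {Price,PartNo} = (v, 723) ✓
Color=853: 1 row → {Price,PartNo} = (g, 738) ✓
Color=854: 1 row → {Price,PartNo} = (s, 721) ✓
Color=865: 1 row → {Price,PartNo} = (u, 739) ✓
Color=863: 2 rows → {Price,PartNo} takes values {(q, 726), (o, 726)} — violation
Color=858: 1 row → {Price,PartNo} = (r, 737) ✓
Color=868: 1 row → {Price,PartNo} = (n, 731) ✓
The only Color value with inconsistent RHS is Color=863.

863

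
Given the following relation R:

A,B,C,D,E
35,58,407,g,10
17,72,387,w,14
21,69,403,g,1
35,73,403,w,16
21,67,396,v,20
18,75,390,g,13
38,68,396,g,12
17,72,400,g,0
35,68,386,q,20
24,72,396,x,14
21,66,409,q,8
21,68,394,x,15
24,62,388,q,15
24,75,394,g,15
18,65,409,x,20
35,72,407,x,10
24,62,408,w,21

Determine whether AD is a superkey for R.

All 17 rows have distinct AD values, so AD → (all attributes) holds and AD is a superkey.

Yes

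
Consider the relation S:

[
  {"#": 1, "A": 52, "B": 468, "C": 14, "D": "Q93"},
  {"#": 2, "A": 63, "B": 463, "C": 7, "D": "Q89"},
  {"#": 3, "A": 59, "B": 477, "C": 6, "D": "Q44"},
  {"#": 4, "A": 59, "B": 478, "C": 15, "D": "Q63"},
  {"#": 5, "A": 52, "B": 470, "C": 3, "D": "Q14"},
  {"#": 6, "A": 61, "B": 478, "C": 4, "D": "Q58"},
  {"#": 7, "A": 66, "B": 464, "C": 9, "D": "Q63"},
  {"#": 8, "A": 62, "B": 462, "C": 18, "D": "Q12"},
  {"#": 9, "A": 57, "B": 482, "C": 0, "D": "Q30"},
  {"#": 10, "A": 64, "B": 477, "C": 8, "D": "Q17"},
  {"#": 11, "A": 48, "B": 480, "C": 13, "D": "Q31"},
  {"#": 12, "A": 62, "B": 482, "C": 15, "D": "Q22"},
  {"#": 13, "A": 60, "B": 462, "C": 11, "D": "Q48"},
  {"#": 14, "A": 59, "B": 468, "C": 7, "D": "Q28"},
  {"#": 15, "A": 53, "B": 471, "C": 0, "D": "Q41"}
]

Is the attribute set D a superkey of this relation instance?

Rows 4 and 7 have the same D value D=Q63 but are distinct tuples, so D does not determine every attribute — not a superkey.

No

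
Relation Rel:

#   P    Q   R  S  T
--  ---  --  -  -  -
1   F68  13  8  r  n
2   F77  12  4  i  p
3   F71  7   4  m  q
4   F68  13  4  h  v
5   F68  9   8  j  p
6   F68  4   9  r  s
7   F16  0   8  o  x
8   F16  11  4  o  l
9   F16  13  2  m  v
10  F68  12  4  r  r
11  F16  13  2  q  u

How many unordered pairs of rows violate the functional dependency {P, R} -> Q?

(P=F68, R=8): violating pairs (1,5) — 1 pair.
(P=F68, R=4): violating pairs (4,10) — 1 pair.
(P=F16, R=2): all 2 rows agree on Q — 0 pairs.

2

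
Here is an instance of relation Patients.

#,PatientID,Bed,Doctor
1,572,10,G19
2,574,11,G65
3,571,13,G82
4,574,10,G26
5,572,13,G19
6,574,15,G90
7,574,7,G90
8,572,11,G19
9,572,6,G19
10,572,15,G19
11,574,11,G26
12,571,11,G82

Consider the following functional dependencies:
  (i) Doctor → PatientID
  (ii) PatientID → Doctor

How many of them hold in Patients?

(i) Doctor → PatientID: every LHS value maps to a single RHS value — holds.
(ii) PatientID → Doctor: PatientID=574: rows 2, 4, 6, 7, 11 → Doctor takes values {G65, G26, G90} — violation — fails.
1 of the 2 dependencies holds.

1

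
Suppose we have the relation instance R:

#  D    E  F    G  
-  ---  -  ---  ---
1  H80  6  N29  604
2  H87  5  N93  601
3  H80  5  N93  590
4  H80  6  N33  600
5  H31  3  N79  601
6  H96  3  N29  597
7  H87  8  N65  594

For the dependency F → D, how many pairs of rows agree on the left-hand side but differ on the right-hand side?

2

F=N29: violating pairs (1,6) — 1 pair.
F=N93: violating pairs (2,3) — 1 pair.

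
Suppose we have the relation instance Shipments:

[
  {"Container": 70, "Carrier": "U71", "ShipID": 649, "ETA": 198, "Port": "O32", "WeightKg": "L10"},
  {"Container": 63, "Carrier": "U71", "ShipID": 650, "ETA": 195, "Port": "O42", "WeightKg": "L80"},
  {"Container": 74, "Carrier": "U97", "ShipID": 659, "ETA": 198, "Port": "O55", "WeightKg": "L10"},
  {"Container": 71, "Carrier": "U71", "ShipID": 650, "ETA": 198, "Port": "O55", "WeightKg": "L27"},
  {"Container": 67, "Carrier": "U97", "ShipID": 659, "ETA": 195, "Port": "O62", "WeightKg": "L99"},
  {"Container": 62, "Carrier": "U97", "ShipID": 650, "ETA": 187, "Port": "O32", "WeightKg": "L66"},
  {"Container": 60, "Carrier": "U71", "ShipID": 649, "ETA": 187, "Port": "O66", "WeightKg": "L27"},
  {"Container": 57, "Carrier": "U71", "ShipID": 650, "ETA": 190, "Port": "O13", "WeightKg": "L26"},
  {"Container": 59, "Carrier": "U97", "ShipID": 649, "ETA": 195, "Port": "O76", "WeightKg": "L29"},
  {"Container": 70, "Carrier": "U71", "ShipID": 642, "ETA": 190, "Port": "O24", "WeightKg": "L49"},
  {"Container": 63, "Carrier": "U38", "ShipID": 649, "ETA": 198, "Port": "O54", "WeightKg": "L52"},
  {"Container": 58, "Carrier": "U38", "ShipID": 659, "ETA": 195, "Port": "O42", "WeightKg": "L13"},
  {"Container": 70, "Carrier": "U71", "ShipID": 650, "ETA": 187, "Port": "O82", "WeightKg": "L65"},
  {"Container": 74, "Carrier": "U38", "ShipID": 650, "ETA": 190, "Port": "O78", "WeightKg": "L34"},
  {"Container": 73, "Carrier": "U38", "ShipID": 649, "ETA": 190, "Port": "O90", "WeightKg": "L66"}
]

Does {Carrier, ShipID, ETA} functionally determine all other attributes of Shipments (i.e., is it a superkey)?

All 15 rows have distinct {Carrier, ShipID, ETA} values, so {Carrier, ShipID, ETA} → (all attributes) holds and {Carrier, ShipID, ETA} is a superkey.

Yes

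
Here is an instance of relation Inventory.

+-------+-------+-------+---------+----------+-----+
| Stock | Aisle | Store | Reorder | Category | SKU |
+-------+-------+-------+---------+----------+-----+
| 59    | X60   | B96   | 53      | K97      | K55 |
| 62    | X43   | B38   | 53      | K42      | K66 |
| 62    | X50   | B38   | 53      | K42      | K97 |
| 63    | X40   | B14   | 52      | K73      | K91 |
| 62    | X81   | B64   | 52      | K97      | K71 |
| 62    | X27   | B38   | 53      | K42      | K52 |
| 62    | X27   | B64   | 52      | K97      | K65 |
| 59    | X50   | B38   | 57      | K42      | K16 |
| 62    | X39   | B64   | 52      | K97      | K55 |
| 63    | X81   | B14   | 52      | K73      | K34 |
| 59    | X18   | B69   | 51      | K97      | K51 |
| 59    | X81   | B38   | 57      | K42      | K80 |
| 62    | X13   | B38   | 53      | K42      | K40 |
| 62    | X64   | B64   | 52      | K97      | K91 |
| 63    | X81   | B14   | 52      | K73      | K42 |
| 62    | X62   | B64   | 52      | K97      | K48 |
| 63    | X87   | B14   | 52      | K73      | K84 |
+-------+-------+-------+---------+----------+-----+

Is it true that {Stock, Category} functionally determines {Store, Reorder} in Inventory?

No

(Stock=59, Category=K97): 2 rows → {Store,Reorder} takes values {(B96, 53), (B69, 51)} — violation
(Stock=62, Category=K42): 4 rows → {Store,Reorder} = (B38, 53), (B38, 53), (B38, 53), (B38, 53) ✓
(Stock=63, Category=K73): 4 rows → {Store,Reorder} = (B14, 52), (B14, 52), (B14, 52), (B14, 52) ✓
(Stock=62, Category=K97): 5 rows → {Store,Reorder} = (B64, 52), (B64, 52), (B64, 52), (B64, 52), (B64, 52) ✓
(Stock=59, Category=K42): 2 rows → {Store,Reorder} = (B38, 57), (B38, 57) ✓
Two rows agree on {Stock, Category} but differ on {Store, Reorder}, so {Stock, Category} → {Store, Reorder} does not hold.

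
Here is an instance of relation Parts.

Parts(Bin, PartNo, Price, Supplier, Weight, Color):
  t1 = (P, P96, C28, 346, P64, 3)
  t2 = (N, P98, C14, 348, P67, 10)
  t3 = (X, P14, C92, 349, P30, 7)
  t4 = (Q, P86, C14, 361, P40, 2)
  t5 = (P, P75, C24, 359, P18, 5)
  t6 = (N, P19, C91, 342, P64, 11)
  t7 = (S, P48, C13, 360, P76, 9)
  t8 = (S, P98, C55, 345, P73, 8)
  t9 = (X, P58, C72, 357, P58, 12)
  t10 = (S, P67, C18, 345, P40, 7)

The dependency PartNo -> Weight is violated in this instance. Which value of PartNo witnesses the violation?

P98

PartNo=P96: row 1 → Weight = P64 ✓
PartNo=P98: rows 2, 8 → Weight takes values {P67, P73} — violation
PartNo=P14: row 3 → Weight = P30 ✓
PartNo=P86: row 4 → Weight = P40 ✓
PartNo=P75: row 5 → Weight = P18 ✓
PartNo=P19: row 6 → Weight = P64 ✓
PartNo=P48: row 7 → Weight = P76 ✓
PartNo=P58: row 9 → Weight = P58 ✓
PartNo=P67: row 10 → Weight = P40 ✓
The only PartNo value with inconsistent Weight is PartNo=P98.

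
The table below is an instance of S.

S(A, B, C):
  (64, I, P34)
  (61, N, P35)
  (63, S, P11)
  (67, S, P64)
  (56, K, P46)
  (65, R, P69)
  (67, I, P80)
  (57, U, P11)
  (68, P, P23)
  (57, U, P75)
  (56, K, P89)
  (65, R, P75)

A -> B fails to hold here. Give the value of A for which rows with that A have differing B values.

67

A=64: 1 row → B = I ✓
A=61: 1 row → B = N ✓
A=63: 1 row → B = S ✓
A=67: 2 rows → B takes values {S, I} — violation
A=56: 2 rows → B = K, K ✓
A=65: 2 rows → B = R, R ✓
A=57: 2 rows → B = U, U ✓
A=68: 1 row → B = P ✓
The only A value with inconsistent B is A=67.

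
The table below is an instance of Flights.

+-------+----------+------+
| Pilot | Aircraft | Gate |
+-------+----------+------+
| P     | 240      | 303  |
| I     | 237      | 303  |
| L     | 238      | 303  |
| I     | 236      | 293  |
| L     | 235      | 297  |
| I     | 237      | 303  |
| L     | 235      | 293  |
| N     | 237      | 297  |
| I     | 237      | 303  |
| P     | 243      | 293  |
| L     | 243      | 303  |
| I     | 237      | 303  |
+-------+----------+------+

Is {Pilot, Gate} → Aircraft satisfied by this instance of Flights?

(Pilot=P, Gate=303): 1 row → Aircraft = 240 ✓
(Pilot=I, Gate=303): 4 rows → Aircraft = 237, 237, 237, 237 ✓
(Pilot=L, Gate=303): 2 rows → Aircraft takes values {238, 243} — violation
(Pilot=I, Gate=293): 1 row → Aircraft = 236 ✓
(Pilot=L, Gate=297): 1 row → Aircraft = 235 ✓
(Pilot=L, Gate=293): 1 row → Aircraft = 235 ✓
(Pilot=N, Gate=297): 1 row → Aircraft = 237 ✓
(Pilot=P, Gate=293): 1 row → Aircraft = 243 ✓
Two rows agree on {Pilot, Gate} but differ on Aircraft, so {Pilot, Gate} → Aircraft does not hold.

No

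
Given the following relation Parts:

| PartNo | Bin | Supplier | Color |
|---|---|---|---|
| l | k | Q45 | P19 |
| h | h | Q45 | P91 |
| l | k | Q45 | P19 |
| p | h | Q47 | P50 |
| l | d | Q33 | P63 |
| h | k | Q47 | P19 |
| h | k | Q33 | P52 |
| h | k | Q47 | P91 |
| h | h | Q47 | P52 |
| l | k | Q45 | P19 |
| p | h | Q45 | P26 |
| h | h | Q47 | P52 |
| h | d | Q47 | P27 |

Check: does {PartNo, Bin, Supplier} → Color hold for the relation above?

No

(PartNo=l, Bin=k, Supplier=Q45): 3 rows → Color = P19, P19, P19 ✓
(PartNo=h, Bin=h, Supplier=Q45): 1 row → Color = P91 ✓
(PartNo=p, Bin=h, Supplier=Q47): 1 row → Color = P50 ✓
(PartNo=l, Bin=d, Supplier=Q33): 1 row → Color = P63 ✓
(PartNo=h, Bin=k, Supplier=Q47): 2 rows → Color takes values {P19, P91} — violation
(PartNo=h, Bin=k, Supplier=Q33): 1 row → Color = P52 ✓
(PartNo=h, Bin=h, Supplier=Q47): 2 rows → Color = P52, P52 ✓
(PartNo=p, Bin=h, Supplier=Q45): 1 row → Color = P26 ✓
(PartNo=h, Bin=d, Supplier=Q47): 1 row → Color = P27 ✓
Two rows agree on {PartNo, Bin, Supplier} but differ on Color, so {PartNo, Bin, Supplier} → Color does not hold.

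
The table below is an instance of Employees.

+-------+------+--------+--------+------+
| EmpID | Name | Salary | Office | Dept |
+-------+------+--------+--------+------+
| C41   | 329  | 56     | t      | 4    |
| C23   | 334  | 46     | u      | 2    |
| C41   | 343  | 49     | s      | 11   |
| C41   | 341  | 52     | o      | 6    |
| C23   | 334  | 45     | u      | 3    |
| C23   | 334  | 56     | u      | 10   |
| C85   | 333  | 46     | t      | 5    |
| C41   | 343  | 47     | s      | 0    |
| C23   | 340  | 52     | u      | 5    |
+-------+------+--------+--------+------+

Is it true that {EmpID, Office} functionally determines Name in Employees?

(EmpID=C41, Office=t): 1 row → Name = 329 ✓
(EmpID=C23, Office=u): 4 rows → Name takes values {334, 340} — violation
(EmpID=C41, Office=s): 2 rows → Name = 343, 343 ✓
(EmpID=C41, Office=o): 1 row → Name = 341 ✓
(EmpID=C85, Office=t): 1 row → Name = 333 ✓
Two rows agree on {EmpID, Office} but differ on Name, so {EmpID, Office} -> Name does not hold.

No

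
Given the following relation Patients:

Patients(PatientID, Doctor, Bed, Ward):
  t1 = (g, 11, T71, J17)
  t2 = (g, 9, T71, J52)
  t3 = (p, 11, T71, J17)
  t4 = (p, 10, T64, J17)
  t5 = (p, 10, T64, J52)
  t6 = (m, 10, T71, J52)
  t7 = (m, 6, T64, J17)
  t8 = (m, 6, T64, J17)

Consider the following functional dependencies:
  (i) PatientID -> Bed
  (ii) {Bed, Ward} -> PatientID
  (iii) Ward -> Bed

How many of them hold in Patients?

(i) PatientID -> Bed: PatientID=p: rows 3, 4, 5 → Bed takes values {T71, T64} — violation; PatientID=m: rows 6, 7, 8 → Bed takes values {T71, T64} — violation — fails.
(ii) {Bed, Ward} -> PatientID: (Bed=T71, Ward=J17): rows 1, 3 → PatientID takes values {g, p} — violation; (Bed=T71, Ward=J52): rows 2, 6 → PatientID takes values {g, m} — violation; (Bed=T64, Ward=J17): rows 4, 7, 8 → PatientID takes values {p, m} — violation — fails.
(iii) Ward -> Bed: Ward=J17: rows 1, 3, 4, 7, 8 → Bed takes values {T71, T64} — violation; Ward=J52: rows 2, 5, 6 → Bed takes values {T71, T64} — violation — fails.
None of the 3 dependencies hold.

0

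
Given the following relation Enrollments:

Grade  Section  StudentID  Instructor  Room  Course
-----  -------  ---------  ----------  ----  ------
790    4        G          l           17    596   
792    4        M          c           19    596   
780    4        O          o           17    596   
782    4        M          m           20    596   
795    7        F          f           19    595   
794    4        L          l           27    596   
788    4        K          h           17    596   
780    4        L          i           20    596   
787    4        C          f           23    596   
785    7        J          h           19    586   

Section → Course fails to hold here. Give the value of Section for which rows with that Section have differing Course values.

7

Section=4: 8 rows → Course = 596, 596, 596, 596, 596, 596, 596, 596 ✓
Section=7: 2 rows → Course takes values {595, 586} — violation
The only Section value with inconsistent Course is Section=7.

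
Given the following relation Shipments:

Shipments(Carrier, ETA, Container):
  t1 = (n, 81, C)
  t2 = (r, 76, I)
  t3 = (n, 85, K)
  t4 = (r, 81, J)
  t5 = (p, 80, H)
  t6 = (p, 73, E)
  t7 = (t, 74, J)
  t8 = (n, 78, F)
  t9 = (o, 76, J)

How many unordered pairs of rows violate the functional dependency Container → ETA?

3

Container=J: violating pairs (4,7), (4,9), (7,9) — 3 pairs.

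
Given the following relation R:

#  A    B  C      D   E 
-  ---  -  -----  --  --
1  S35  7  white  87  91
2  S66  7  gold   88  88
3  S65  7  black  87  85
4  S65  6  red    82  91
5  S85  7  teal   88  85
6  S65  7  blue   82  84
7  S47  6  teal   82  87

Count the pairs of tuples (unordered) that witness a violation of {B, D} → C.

3

(B=7, D=87): violating pairs (1,3) — 1 pair.
(B=7, D=88): violating pairs (2,5) — 1 pair.
(B=6, D=82): violating pairs (4,7) — 1 pair.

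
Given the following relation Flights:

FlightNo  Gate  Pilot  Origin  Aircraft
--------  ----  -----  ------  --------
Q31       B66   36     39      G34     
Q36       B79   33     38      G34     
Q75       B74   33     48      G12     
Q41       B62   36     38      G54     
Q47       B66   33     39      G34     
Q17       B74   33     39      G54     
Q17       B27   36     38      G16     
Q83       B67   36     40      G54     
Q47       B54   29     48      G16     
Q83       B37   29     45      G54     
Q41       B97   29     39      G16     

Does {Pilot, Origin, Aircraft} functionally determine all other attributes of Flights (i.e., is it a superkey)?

Yes

All 11 rows have distinct {Pilot, Origin, Aircraft} values, so {Pilot, Origin, Aircraft} → (all attributes) holds and {Pilot, Origin, Aircraft} is a superkey.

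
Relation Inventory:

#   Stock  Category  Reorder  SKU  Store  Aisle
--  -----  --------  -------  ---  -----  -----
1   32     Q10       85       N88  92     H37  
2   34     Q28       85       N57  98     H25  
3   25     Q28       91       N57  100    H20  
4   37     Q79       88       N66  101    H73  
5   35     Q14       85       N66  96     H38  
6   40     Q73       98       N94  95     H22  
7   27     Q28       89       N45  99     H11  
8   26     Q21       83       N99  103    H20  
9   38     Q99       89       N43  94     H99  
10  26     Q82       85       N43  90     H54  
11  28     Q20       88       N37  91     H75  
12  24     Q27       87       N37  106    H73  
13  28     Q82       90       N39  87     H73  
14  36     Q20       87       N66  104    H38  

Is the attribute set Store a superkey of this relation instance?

All 14 rows have distinct Store values, so Store → (all attributes) holds and Store is a superkey.

Yes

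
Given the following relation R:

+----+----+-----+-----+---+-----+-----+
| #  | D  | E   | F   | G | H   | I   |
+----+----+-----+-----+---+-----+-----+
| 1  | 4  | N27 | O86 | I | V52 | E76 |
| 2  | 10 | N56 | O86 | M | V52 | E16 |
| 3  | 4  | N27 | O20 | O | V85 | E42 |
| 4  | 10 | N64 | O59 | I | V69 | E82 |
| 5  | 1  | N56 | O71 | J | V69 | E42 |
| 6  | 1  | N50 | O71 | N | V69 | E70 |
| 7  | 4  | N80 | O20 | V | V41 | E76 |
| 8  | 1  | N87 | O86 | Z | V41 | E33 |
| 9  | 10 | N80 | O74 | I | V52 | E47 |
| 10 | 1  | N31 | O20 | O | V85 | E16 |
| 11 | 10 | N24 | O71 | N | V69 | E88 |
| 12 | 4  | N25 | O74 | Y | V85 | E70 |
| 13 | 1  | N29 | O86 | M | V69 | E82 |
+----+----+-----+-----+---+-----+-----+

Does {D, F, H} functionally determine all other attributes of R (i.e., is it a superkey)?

Rows 5 and 6 have the same {D, F, H} value (D=1, F=O71, H=V69) but are distinct tuples, so {D, F, H} does not determine every attribute — not a superkey.

No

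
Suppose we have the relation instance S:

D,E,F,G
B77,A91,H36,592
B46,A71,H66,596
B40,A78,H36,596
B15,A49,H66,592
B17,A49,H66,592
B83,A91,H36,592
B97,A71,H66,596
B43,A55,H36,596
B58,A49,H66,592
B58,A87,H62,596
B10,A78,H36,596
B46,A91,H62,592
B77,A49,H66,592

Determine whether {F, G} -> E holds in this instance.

No

(F=H36, G=592): 2 rows → E = A91, A91 ✓
(F=H66, G=596): 2 rows → E = A71, A71 ✓
(F=H36, G=596): 3 rows → E takes values {A78, A55} — violation
(F=H66, G=592): 4 rows → E = A49, A49, A49, A49 ✓
(F=H62, G=596): 1 row → E = A87 ✓
(F=H62, G=592): 1 row → E = A91 ✓
Two rows agree on {F, G} but differ on E, so {F, G} -> E does not hold.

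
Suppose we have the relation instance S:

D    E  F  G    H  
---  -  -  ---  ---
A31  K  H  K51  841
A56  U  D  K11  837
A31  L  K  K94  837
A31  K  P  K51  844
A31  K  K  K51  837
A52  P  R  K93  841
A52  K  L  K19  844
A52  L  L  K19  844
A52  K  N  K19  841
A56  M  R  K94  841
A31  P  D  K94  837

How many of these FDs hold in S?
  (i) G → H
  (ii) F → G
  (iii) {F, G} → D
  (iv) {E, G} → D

(i) G → H: G=K51: 3 rows → H takes values {841, 844, 837} — violation; G=K94: 3 rows → H takes values {837, 841} — violation; G=K19: 3 rows → H takes values {844, 841} — violation — fails.
(ii) F → G: F=D: 2 rows → G takes values {K11, K94} — violation; F=K: 2 rows → G takes values {K94, K51} — violation; F=R: 2 rows → G takes values {K93, K94} — violation — fails.
(iii) {F, G} → D: every LHS value maps to a single RHS value — holds.
(iv) {E, G} → D: every LHS value maps to a single RHS value — holds.
2 of the 4 dependencies hold.

2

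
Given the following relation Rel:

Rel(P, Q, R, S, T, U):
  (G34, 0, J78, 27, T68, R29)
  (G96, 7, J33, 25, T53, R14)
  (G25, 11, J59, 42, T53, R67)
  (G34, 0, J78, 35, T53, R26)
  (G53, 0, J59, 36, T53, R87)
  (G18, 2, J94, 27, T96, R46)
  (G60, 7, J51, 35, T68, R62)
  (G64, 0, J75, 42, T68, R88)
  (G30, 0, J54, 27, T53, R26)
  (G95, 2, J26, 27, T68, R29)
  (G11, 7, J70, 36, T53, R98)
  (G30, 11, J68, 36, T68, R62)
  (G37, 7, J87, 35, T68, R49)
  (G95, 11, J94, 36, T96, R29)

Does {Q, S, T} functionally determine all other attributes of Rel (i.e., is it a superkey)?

No

Two distinct rows share (Q=7, S=35, T=T68), so {Q, S, T} does not determine every attribute — not a superkey.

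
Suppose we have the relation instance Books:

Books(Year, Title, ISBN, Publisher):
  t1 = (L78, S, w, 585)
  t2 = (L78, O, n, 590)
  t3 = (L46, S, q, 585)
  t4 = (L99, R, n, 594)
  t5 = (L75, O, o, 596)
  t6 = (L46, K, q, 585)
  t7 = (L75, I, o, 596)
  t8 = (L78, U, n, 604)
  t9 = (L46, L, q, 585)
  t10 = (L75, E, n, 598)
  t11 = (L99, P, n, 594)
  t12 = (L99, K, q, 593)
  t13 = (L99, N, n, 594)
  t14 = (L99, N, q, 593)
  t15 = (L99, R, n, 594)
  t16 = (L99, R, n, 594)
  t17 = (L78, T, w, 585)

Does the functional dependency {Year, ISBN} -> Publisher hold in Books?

(Year=L78, ISBN=w): rows 1, 17 → Publisher = 585, 585 ✓
(Year=L78, ISBN=n): rows 2, 8 → Publisher takes values {590, 604} — violation
(Year=L46, ISBN=q): rows 3, 6, 9 → Publisher = 585, 585, 585 ✓
(Year=L99, ISBN=n): rows 4, 11, 13, 15, 16 → Publisher = 594, 594, 594, 594, 594 ✓
(Year=L75, ISBN=o): rows 5, 7 → Publisher = 596, 596 ✓
(Year=L75, ISBN=n): row 10 → Publisher = 598 ✓
(Year=L99, ISBN=q): rows 12, 14 → Publisher = 593, 593 ✓
Two rows agree on {Year, ISBN} but differ on Publisher, so {Year, ISBN} -> Publisher does not hold.

No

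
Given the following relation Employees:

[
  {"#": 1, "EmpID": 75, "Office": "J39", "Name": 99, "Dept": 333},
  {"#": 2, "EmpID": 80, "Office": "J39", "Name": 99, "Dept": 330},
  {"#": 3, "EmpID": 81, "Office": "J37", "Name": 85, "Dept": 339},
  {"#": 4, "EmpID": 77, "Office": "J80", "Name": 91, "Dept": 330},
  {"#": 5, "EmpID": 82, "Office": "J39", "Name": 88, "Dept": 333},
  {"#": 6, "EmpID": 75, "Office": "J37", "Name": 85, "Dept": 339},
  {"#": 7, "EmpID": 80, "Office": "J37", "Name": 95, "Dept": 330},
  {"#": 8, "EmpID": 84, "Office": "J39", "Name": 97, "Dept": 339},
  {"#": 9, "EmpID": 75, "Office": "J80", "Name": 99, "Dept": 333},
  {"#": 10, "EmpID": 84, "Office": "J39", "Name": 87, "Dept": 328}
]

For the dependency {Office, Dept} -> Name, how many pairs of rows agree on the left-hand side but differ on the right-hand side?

1

(Office=J39, Dept=333): violating pairs (1,5) — 1 pair.
(Office=J37, Dept=339): all 2 rows agree on Name — 0 pairs.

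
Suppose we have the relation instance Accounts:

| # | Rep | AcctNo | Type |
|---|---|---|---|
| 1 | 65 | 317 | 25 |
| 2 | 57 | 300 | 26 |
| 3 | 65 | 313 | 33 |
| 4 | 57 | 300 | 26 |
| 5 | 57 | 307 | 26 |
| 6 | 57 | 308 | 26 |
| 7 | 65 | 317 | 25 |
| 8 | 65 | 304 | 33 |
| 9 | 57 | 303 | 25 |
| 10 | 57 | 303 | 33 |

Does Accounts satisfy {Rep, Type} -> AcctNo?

No

(Rep=65, Type=25): rows 1, 7 → AcctNo = 317, 317 ✓
(Rep=57, Type=26): rows 2, 4, 5, 6 → AcctNo takes values {300, 307, 308} — violation
(Rep=65, Type=33): rows 3, 8 → AcctNo takes values {313, 304} — violation
(Rep=57, Type=25): row 9 → AcctNo = 303 ✓
(Rep=57, Type=33): row 10 → AcctNo = 303 ✓
Two rows agree on {Rep, Type} but differ on AcctNo, so {Rep, Type} -> AcctNo does not hold.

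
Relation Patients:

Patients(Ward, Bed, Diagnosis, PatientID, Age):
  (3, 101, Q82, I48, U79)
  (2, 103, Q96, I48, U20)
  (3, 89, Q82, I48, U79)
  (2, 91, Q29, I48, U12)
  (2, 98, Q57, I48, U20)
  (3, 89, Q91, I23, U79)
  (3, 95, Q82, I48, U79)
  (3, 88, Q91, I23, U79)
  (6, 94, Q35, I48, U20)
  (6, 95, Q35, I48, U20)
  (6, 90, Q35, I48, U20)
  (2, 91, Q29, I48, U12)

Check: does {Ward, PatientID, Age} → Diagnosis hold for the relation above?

(Ward=3, PatientID=I48, Age=U79): 3 rows → Diagnosis = Q82, Q82, Q82 ✓
(Ward=2, PatientID=I48, Age=U20): 2 rows → Diagnosis takes values {Q96, Q57} — violation
(Ward=2, PatientID=I48, Age=U12): 2 rows → Diagnosis = Q29, Q29 ✓
(Ward=3, PatientID=I23, Age=U79): 2 rows → Diagnosis = Q91, Q91 ✓
(Ward=6, PatientID=I48, Age=U20): 3 rows → Diagnosis = Q35, Q35, Q35 ✓
Two rows agree on {Ward, PatientID, Age} but differ on Diagnosis, so {Ward, PatientID, Age} → Diagnosis does not hold.

No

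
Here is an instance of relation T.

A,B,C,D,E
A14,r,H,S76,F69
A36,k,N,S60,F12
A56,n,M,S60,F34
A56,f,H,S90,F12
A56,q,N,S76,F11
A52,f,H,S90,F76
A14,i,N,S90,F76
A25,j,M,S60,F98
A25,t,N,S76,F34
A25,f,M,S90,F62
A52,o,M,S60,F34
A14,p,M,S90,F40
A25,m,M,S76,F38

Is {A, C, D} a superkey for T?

All 13 rows have distinct {A, C, D} values, so {A, C, D} → (all attributes) holds and {A, C, D} is a superkey.

Yes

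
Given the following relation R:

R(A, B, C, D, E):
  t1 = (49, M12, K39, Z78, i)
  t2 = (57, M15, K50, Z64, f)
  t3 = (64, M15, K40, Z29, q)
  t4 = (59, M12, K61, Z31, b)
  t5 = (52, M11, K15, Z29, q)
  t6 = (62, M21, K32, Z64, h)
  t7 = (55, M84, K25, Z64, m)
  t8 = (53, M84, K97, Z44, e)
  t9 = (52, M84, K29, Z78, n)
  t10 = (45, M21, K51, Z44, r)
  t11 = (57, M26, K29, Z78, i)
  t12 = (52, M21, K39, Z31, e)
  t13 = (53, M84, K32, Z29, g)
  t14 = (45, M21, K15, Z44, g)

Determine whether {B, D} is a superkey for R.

No

Rows 10 and 14 have the same {B, D} value (B=M21, D=Z44) but are distinct tuples, so {B, D} does not determine every attribute — not a superkey.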